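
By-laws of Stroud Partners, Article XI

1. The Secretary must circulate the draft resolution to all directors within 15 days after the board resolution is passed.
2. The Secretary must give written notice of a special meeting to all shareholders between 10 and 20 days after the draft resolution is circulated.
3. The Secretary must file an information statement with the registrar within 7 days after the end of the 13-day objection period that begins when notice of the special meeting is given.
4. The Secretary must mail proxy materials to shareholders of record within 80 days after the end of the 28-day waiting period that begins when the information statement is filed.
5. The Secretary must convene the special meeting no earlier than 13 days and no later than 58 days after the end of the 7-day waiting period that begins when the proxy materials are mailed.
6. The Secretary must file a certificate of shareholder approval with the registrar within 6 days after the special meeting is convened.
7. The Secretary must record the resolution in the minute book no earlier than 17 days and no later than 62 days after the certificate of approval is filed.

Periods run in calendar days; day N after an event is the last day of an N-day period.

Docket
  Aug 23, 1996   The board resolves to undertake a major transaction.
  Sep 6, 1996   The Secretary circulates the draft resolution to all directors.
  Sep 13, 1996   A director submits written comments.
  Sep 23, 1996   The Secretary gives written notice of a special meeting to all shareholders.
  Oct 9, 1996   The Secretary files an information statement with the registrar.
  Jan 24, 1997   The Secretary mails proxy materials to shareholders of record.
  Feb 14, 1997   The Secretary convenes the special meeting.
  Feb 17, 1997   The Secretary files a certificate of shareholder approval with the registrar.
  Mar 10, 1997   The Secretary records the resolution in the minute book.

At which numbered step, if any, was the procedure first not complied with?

Step 1: 15 days after Aug 23, 1996 (when the board resolution is passed) is Sep 7, 1996; Sep 6, 1996 is within that limit.
Step 2: the window is 10–20 days after Sep 6, 1996 (when the draft resolution is circulated), so Sep 16, 1996 through Sep 26, 1996; Sep 23, 1996 falls inside that range.
Step 3: 7 days after Oct 6, 1996 (end of the 13-day objection period, which began when notice of the special meeting is given on Sep 23, 1996) is Oct 13, 1996; Oct 9, 1996 is within that limit.
Step 4: 80 days after Nov 6, 1996 (end of the 28-day waiting period, which began when the information statement is filed on Oct 9, 1996) is Jan 25, 1997; Jan 24, 1997 is within that limit.
Step 5: the window is 13–58 days after Jan 31, 1997 (end of the 7-day waiting period, which began when the proxy materials are mailed on Jan 24, 1997), so Feb 13, 1997 through Mar 30, 1997; done Feb 14, 1997, which is between those dates.
Step 6: 6 days after Feb 14, 1997 (when the special meeting is convened) is Feb 20, 1997; completed Feb 17, 1997, before the deadline.
Step 7: the window is 17–62 days after Feb 17, 1997 (when the certificate of approval is filed), so Mar 6, 1997 through Apr 20, 1997; done Mar 10, 1997 — within the window.

None — every step was satisfied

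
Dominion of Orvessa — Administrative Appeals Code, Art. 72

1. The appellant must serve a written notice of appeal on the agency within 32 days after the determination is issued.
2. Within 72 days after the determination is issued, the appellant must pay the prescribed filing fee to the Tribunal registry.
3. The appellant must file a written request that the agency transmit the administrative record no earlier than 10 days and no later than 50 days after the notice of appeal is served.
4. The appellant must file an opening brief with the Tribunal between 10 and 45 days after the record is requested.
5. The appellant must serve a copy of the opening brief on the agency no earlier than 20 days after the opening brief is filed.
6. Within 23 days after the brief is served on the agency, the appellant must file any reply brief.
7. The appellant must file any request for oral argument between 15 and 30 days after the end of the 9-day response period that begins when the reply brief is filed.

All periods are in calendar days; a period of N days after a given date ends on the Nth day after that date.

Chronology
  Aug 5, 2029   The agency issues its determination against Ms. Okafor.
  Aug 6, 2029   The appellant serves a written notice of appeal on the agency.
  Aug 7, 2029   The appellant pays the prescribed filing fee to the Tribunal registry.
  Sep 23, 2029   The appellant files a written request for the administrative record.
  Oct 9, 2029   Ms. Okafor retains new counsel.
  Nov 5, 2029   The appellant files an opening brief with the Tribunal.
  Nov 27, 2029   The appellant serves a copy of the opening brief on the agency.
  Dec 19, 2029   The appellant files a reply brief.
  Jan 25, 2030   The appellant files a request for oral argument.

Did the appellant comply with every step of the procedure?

Yes

Step 1 — counting 32 days from Aug 5, 2029 (when the determination is issued) gives a deadline of Sep 6, 2029; Aug 6, 2029 is within that limit.
Step 2 — counting 72 days from Aug 5, 2029 (when the determination is issued) gives a deadline of Oct 16, 2029; completed Aug 7, 2029, before the deadline.
Step 3 — 10 and 50 days from Aug 6, 2029 (when the notice of appeal is served) are Aug 16, 2029 and Sep 25, 2029 respectively; done Sep 23, 2029, which is between those dates.
Step 4 — 10 and 45 days from Sep 23, 2029 (when the record is requested) are Oct 3, 2029 and Nov 7, 2029 respectively; done Nov 5, 2029 — within the window.
Step 5 — must wait 20 days from Nov 5, 2029 (when the opening brief is filed), so not before Nov 25, 2029; Nov 27, 2029 is on or after that date.
Step 6 — counting 23 days from Nov 27, 2029 (when the brief is served on the agency) gives a deadline of Dec 20, 2029; Dec 19, 2029 is within that limit.
Step 7 — 15 and 30 days from Dec 28, 2029 (end of the 9-day response period, which began when the reply brief is filed on Dec 19, 2029) are Jan 12, 2030 and Jan 27, 2030 respectively; done Jan 25, 2030, which is between those dates.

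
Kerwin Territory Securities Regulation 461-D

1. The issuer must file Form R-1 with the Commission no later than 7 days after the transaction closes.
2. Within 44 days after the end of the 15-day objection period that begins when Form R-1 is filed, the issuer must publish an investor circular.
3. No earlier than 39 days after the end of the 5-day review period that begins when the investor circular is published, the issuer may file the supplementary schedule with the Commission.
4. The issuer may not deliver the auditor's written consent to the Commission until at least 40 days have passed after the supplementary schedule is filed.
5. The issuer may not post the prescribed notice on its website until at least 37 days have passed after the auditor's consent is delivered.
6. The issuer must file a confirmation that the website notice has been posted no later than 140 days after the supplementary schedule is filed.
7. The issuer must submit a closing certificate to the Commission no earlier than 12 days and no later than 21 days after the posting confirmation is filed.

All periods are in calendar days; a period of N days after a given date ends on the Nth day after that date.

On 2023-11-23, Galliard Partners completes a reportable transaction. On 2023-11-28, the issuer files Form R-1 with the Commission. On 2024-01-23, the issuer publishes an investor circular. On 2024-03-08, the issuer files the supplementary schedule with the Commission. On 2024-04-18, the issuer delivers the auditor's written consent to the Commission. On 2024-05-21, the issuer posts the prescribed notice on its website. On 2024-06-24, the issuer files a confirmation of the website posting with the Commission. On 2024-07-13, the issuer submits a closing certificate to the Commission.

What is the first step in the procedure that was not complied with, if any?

Step 1 — counting 7 days from 2023-11-23 (when the transaction closes) gives a deadline of 2023-11-30; completed 2023-11-28, before the deadline.
Step 2 — counting 44 days from 2023-12-13 (end of the 15-day objection period, which began when Form R-1 is filed on 2023-11-28) gives a deadline of 2024-01-26; completed 2024-01-23, before the deadline.
Step 3 — must wait 39 days from 2024-01-28 (end of the 5-day review period, which began when the investor circular is published on 2024-01-23), so not before 2024-03-07; 2024-03-08 is on or after that date.
Step 4 — must wait 40 days from 2024-03-08 (when the supplementary schedule is filed), so not before 2024-04-17; done 2024-04-18, after the minimum wait.
Step 5 — must wait 37 days from 2024-04-18 (when the auditor's consent is delivered), so not before 2024-05-25; acted on 2024-05-21, 4 days prematurely.
The procedure was therefore not followed at step 5.

Step 5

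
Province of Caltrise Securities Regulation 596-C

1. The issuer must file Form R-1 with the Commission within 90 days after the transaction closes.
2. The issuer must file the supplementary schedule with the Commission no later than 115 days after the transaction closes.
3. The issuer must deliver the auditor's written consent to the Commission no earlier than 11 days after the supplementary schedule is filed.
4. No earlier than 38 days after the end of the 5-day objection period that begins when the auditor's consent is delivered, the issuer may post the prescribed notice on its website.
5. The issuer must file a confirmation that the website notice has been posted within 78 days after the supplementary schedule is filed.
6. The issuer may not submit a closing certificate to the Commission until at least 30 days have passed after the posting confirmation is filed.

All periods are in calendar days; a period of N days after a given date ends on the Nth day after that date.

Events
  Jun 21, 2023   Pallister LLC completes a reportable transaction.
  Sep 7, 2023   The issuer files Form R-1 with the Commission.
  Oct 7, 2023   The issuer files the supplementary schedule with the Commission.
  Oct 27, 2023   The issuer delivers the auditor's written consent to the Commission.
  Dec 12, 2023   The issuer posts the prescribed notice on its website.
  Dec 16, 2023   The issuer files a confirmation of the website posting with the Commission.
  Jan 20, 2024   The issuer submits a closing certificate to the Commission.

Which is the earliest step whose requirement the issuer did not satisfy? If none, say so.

Step 1: 90 days after Jun 21, 2023 (when the transaction closes) is Sep 19, 2023; done Sep 7, 2023 — timely.
Step 2: 115 days after Jun 21, 2023 (when the transaction closes) is Oct 14, 2023; done Oct 7, 2023 — timely.
Step 3: the earliest permitted date is 11 days after Oct 7, 2023 (when the supplementary schedule is filed), i.e. Oct 18, 2023; done Oct 27, 2023 — permitted.
Step 4: the earliest permitted date is 38 days after Nov 1, 2023 (end of the 5-day objection period, which began when the auditor's consent is delivered on Oct 27, 2023), i.e. Dec 9, 2023; done Dec 12, 2023 — permitted.
Step 5: 78 days after Oct 7, 2023 (when the supplementary schedule is filed) is Dec 24, 2023; Dec 16, 2023 is within that limit.
Step 6: the earliest permitted date is 30 days after Dec 16, 2023 (when the posting confirmation is filed), i.e. Jan 15, 2024; done Jan 20, 2024, after the minimum wait.

None — every step was satisfied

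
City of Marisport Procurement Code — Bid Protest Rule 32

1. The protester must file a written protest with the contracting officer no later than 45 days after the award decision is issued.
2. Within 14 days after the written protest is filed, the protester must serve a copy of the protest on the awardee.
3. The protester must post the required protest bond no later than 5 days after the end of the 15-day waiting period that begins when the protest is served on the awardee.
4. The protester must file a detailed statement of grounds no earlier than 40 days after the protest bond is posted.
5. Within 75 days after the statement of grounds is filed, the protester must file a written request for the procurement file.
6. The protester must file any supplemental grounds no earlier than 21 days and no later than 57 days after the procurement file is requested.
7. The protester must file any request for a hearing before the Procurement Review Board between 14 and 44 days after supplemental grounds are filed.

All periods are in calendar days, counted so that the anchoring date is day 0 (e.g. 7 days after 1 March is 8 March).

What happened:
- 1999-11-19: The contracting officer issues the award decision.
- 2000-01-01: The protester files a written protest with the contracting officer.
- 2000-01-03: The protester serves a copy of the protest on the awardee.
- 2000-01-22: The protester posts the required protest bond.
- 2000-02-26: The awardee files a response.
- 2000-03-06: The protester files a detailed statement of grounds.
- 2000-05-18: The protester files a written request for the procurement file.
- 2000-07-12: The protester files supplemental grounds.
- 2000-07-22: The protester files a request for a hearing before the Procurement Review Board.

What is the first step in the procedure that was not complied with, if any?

Step 7

(1) due by 1999-11-19 + 45 days = 2000-01-03; done 2000-01-01 — timely.
(2) due by 2000-01-01 + 14 days = 2000-01-15; completed 2000-01-03, before the deadline.
(3) due by 2000-01-18 + 5 days = 2000-01-23; done 2000-01-22 — timely.
(4) permitted from 2000-01-22 + 40 days = 2000-03-02 onward; done 2000-03-06 — permitted.
(5) due by 2000-03-06 + 75 days = 2000-05-20; completed 2000-05-18, before the deadline.
(6) the permitted window runs from 2000-05-18 + 21 = 2000-06-08 to 2000-05-18 + 57 = 2000-07-14; done 2000-07-12, which is between those dates.
(7) the permitted window runs from 2000-07-12 + 14 = 2000-07-26 to 2000-07-12 + 44 = 2000-08-25; 2000-07-22 is 4 days too early.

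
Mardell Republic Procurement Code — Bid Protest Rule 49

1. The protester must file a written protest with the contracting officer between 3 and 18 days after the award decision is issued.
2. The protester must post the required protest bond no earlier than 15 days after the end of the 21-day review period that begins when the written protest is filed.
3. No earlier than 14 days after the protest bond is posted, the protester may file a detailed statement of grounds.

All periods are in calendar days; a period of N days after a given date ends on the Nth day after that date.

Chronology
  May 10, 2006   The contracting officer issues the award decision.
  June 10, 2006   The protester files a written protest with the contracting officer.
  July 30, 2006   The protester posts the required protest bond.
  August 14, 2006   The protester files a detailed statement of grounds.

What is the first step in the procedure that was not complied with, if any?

Step 1

Step 1: the window is 3–18 days after May 10, 2006 (when the award decision is issued), so May 13, 2006 through May 28, 2006; done June 10, 2006 — 13 days after the window closed.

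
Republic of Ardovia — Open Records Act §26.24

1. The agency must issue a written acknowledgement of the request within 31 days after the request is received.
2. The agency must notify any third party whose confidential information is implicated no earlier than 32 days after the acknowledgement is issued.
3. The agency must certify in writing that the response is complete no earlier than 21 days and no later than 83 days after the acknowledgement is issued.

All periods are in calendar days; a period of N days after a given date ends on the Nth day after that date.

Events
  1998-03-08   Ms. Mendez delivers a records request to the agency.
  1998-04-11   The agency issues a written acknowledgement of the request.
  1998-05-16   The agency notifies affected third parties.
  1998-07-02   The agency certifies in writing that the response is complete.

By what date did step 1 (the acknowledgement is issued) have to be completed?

1998-04-08

Step 1 runs from 1998-03-08, when the request is received. 31 days after 1998-03-08 is 1998-04-08.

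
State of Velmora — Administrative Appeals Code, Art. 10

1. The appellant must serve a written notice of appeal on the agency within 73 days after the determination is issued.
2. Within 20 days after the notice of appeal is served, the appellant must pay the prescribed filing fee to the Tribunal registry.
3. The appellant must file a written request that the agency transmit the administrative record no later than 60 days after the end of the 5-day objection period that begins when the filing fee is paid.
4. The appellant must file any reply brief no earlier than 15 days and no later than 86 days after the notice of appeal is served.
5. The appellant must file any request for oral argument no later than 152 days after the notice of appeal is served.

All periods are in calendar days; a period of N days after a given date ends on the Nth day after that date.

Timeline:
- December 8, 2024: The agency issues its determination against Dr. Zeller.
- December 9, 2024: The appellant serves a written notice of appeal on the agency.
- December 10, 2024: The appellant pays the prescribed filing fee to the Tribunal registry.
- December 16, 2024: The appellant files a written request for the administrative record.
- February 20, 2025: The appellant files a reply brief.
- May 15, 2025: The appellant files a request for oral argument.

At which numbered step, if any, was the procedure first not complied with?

Step 5

Step 1 — counting 73 days from December 8, 2024 (when the determination is issued) gives a deadline of February 19, 2025; completed December 9, 2024, before the deadline.
Step 2 — counting 20 days from December 9, 2024 (when the notice of appeal is served) gives a deadline of December 29, 2024; December 10, 2024 is within that limit.
Step 3 — counting 60 days from December 15, 2024 (end of the 5-day objection period, which began when the filing fee is paid on December 10, 2024) gives a deadline of February 13, 2025; done December 16, 2024 — timely.
Step 4 — 15 and 86 days from December 9, 2024 (when the notice of appeal is served) are December 24, 2024 and March 5, 2025 respectively; done February 20, 2025 — within the window.
Step 5 — counting 152 days from December 9, 2024 (when the notice of appeal is served) gives a deadline of May 10, 2025; done May 15, 2025 — 5 days late.
The procedure was therefore not followed at step 5.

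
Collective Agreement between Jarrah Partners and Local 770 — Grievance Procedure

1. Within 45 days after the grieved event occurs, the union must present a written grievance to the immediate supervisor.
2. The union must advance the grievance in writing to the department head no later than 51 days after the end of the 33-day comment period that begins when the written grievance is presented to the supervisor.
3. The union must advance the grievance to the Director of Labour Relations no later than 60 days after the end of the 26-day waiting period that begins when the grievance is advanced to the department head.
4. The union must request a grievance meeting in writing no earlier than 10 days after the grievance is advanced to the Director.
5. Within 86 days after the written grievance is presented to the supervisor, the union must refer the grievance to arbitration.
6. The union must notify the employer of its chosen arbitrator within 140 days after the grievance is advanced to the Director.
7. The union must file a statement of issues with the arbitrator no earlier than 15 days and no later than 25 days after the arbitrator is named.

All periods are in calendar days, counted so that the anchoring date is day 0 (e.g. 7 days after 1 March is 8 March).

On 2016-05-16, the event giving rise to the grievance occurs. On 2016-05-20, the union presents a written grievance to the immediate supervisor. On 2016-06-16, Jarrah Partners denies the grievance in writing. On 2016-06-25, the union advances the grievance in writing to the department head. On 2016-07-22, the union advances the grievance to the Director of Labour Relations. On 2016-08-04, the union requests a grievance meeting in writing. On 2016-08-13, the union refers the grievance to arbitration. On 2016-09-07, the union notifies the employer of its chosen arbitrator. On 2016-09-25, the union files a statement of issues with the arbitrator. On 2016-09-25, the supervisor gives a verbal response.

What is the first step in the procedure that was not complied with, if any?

None — every step was satisfied

(1) due by 2016-05-16 + 45 days = 2016-06-30; done 2016-05-20 — timely.
(2) due by 2016-06-22 + 51 days = 2016-08-12; completed 2016-06-25, before the deadline.
(3) due by 2016-07-21 + 60 days = 2016-09-19; done 2016-07-22 — timely.
(4) permitted from 2016-07-22 + 10 days = 2016-08-01 onward; done 2016-08-04, after the minimum wait.
(5) due by 2016-05-20 + 86 days = 2016-08-14; done 2016-08-13 — timely.
(6) due by 2016-07-22 + 140 days = 2016-12-09; done 2016-09-07 — timely.
(7) the permitted window runs from 2016-09-07 + 15 = 2016-09-22 to 2016-09-07 + 25 = 2016-10-02; 2016-09-25 falls inside that range.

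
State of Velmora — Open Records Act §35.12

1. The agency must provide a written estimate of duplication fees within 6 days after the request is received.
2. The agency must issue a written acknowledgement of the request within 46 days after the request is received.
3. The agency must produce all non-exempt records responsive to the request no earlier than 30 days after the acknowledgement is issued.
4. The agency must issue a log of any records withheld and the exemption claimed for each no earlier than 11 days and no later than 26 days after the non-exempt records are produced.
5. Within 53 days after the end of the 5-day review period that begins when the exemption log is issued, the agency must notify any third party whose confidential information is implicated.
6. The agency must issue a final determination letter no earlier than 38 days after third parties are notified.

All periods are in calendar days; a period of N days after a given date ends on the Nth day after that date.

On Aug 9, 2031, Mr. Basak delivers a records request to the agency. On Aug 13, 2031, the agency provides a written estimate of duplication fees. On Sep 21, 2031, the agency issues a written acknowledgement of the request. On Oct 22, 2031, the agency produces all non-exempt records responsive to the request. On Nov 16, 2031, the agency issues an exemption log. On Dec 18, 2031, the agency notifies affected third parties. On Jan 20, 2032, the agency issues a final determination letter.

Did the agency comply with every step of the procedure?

(1) due by Aug 9, 2031 + 6 days = Aug 15, 2031; completed Aug 13, 2031, before the deadline.
(2) due by Aug 9, 2031 + 46 days = Sep 24, 2031; done Sep 21, 2031 — timely.
(3) permitted from Sep 21, 2031 + 30 days = Oct 21, 2031 onward; Oct 22, 2031 is on or after that date.
(4) the permitted window runs from Oct 22, 2031 + 11 = Nov 2, 2031 to Oct 22, 2031 + 26 = Nov 17, 2031; Nov 16, 2031 falls inside that range.
(5) due by Nov 21, 2031 + 53 days = Jan 13, 2032; completed Dec 18, 2031, before the deadline.
(6) permitted from Dec 18, 2031 + 38 days = Jan 25, 2032 onward; acted on Jan 20, 2032, 5 days prematurely.

No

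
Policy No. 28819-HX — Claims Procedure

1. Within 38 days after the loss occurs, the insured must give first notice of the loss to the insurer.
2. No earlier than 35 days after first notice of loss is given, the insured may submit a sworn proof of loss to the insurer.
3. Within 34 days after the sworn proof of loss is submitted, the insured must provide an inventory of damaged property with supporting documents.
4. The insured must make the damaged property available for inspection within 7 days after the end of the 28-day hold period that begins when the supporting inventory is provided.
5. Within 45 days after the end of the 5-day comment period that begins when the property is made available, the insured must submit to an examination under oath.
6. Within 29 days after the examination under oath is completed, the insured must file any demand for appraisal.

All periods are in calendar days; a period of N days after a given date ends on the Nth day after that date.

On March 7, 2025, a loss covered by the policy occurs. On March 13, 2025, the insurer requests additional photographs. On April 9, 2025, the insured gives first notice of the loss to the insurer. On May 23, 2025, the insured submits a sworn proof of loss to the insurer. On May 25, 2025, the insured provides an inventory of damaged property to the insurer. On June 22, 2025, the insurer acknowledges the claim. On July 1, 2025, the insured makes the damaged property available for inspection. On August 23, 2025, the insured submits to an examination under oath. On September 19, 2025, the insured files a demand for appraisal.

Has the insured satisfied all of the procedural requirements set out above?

(1) due by March 7, 2025 + 38 days = April 14, 2025; done April 9, 2025 — timely.
(2) permitted from April 9, 2025 + 35 days = May 14, 2025 onward; done May 23, 2025 — permitted.
(3) due by May 23, 2025 + 34 days = June 26, 2025; completed May 25, 2025, before the deadline.
(4) due by June 22, 2025 + 7 days = June 29, 2025; done July 1, 2025 — 2 days late.
The analysis stops there.

No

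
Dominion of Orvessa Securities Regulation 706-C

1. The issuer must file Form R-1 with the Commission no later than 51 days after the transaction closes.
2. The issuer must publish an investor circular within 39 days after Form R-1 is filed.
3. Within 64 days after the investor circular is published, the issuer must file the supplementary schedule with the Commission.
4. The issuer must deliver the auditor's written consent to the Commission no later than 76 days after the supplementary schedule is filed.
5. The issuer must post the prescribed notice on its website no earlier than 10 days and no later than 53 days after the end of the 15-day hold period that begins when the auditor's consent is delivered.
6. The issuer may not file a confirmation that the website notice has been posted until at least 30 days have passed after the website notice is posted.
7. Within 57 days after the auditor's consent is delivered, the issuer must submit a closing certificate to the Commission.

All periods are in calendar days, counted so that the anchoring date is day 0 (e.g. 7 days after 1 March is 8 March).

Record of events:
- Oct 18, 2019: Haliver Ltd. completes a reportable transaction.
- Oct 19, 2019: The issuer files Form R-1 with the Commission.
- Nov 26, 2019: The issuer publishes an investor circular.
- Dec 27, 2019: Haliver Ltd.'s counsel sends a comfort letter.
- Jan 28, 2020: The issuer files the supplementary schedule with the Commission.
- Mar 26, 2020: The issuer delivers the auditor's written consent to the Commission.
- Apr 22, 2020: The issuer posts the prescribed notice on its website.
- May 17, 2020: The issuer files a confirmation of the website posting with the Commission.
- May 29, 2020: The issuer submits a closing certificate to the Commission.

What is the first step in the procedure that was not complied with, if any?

Step 6

(1) due by Oct 18, 2019 + 51 days = Dec 8, 2019; completed Oct 19, 2019, before the deadline.
(2) due by Oct 19, 2019 + 39 days = Nov 27, 2019; Nov 26, 2019 is within that limit.
(3) due by Nov 26, 2019 + 64 days = Jan 29, 2020; done Jan 28, 2020 — timely.
(4) due by Jan 28, 2020 + 76 days = Apr 13, 2020; done Mar 26, 2020 — timely.
(5) the permitted window runs from Apr 10, 2020 + 10 = Apr 20, 2020 to Apr 10, 2020 + 53 = Jun 2, 2020; done Apr 22, 2020 — within the window.
(6) permitted from Apr 22, 2020 + 30 days = May 22, 2020 onward; done May 17, 2020 — 5 days too early.
That is the first point of non-compliance.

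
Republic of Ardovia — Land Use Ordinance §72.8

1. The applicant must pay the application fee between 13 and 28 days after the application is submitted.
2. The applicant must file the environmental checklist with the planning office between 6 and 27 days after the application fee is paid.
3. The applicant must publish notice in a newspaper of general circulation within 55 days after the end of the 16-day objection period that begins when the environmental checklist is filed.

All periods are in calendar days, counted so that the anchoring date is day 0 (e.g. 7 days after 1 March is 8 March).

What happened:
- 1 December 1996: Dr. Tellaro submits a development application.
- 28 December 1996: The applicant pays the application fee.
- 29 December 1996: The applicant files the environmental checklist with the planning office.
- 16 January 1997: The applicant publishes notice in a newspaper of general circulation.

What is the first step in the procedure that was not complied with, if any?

Step 1 — 13 and 28 days from 1 December 1996 (when the application is submitted) are 14 December 1996 and 29 December 1996 respectively; done 28 December 1996, which is between those dates.
Step 2 — 6 and 27 days from 28 December 1996 (when the application fee is paid) are 3 January 1997 and 24 January 1997 respectively; 29 December 1996 is 5 days too early.
No need to go further; step 2 was not satisfied.

Step 2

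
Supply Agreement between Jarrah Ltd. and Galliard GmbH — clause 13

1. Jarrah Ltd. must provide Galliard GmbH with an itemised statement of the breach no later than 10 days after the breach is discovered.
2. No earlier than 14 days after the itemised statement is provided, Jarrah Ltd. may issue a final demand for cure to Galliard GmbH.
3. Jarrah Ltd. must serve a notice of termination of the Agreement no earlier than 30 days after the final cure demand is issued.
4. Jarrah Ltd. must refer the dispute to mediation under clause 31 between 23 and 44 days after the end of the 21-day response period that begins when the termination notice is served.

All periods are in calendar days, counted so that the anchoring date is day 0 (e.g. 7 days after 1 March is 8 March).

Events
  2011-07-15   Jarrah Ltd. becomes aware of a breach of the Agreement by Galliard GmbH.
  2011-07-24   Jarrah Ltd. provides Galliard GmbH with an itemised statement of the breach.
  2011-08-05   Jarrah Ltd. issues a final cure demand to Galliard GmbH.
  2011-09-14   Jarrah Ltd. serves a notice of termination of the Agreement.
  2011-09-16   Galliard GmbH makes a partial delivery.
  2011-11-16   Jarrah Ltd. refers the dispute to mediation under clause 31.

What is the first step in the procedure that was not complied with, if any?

Step 2

Step 1: 10 days after 2011-07-15 (when the breach is discovered) is 2011-07-25; completed 2011-07-24, before the deadline.
Step 2: the earliest permitted date is 14 days after 2011-07-24 (when the itemised statement is provided), i.e. 2011-08-07; 2011-08-05 is 2 days before the earliest permitted date.
The procedure was therefore not followed at step 2.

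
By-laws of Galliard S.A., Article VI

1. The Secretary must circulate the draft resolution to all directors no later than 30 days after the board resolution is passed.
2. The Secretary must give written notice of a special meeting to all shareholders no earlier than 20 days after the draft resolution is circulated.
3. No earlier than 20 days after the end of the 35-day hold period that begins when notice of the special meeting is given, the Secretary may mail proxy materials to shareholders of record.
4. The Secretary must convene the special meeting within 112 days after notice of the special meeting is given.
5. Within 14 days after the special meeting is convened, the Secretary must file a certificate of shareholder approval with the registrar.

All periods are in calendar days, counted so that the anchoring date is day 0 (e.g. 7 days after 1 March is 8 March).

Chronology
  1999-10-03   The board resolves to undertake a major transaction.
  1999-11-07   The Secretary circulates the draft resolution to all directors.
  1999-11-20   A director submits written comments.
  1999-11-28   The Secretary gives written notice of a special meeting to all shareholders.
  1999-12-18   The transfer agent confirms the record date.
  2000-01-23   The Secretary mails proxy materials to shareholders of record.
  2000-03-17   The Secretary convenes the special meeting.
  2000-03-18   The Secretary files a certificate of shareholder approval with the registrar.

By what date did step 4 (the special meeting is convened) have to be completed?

2000-03-19

Step 4 runs from 1999-11-28, when notice of the special meeting is given. 112 days after 1999-11-28 is 2000-03-19.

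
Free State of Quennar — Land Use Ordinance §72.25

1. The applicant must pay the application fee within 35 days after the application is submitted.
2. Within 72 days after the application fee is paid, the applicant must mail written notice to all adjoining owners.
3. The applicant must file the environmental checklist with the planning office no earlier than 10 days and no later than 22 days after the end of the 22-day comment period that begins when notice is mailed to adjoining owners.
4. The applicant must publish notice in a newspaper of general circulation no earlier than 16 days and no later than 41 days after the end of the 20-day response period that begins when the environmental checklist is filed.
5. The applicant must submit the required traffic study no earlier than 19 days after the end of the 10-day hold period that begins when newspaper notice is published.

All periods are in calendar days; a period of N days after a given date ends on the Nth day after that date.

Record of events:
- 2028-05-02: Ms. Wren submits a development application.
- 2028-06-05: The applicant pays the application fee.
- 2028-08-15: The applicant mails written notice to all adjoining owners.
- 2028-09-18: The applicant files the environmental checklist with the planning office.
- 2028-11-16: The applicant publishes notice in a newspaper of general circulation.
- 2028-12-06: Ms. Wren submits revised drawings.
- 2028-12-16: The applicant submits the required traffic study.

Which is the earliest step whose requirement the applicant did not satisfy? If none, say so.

(1) due by 2028-05-02 + 35 days = 2028-06-06; done 2028-06-05 — timely.
(2) due by 2028-06-05 + 72 days = 2028-08-16; 2028-08-15 is within that limit.
(3) the permitted window runs from 2028-09-06 + 10 = 2028-09-16 to 2028-09-06 + 22 = 2028-09-28; done 2028-09-18, which is between those dates.
(4) the permitted window runs from 2028-10-08 + 16 = 2028-10-24 to 2028-10-08 + 41 = 2028-11-18; done 2028-11-16, which is between those dates.
(5) permitted from 2028-11-26 + 19 days = 2028-12-15 onward; done 2028-12-16, after the minimum wait.

None — every step was satisfied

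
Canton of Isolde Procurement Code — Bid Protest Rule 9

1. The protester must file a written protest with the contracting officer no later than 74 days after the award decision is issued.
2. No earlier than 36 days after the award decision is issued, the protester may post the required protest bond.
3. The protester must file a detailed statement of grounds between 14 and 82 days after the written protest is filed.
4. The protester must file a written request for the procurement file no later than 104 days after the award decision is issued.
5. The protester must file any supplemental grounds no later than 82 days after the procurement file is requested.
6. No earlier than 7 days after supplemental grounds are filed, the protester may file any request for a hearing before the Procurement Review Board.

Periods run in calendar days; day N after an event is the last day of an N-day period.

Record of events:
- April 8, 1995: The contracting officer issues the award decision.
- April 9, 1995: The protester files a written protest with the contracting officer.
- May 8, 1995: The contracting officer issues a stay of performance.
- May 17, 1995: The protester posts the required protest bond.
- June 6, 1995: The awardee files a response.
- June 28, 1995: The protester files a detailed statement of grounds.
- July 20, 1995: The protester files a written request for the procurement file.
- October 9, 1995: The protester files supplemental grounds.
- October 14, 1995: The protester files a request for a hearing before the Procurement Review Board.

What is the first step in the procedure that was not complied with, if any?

Step 1: 74 days after April 8, 1995 (when the award decision is issued) is June 21, 1995; April 9, 1995 is within that limit.
Step 2: the earliest permitted date is 36 days after April 8, 1995 (when the award decision is issued), i.e. May 14, 1995; May 17, 1995 is on or after that date.
Step 3: the window is 14–82 days after April 9, 1995 (when the written protest is filed), so April 23, 1995 through June 30, 1995; done June 28, 1995, which is between those dates.
Step 4: 104 days after April 8, 1995 (when the award decision is issued) is July 21, 1995; July 20, 1995 is within that limit.
Step 5: 82 days after July 20, 1995 (when the procurement file is requested) is October 10, 1995; completed October 9, 1995, before the deadline.
Step 6: the earliest permitted date is 7 days after October 9, 1995 (when supplemental grounds are filed), i.e. October 16, 1995; October 14, 1995 is 2 days before the earliest permitted date.

Step 6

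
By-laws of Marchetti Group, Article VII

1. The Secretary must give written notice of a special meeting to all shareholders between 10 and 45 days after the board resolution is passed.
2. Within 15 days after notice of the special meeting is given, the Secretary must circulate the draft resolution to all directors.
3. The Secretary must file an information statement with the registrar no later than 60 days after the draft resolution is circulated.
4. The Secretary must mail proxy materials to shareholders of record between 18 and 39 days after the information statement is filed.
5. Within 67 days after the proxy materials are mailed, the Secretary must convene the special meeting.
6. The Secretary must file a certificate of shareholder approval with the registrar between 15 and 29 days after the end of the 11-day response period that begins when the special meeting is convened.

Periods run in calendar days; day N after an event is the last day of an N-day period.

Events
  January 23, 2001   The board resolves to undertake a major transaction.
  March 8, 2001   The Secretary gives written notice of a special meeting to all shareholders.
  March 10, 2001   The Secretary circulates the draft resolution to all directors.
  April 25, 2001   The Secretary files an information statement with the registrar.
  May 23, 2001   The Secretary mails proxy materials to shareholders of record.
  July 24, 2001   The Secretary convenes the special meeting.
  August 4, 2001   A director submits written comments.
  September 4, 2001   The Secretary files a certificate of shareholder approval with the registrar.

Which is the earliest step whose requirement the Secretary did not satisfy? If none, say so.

Step 1: the window is 10–45 days after January 23, 2001 (when the board resolution is passed), so February 2, 2001 through March 9, 2001; done March 8, 2001 — within the window.
Step 2: 15 days after March 8, 2001 (when notice of the special meeting is given) is March 23, 2001; done March 10, 2001 — timely.
Step 3: 60 days after March 10, 2001 (when the draft resolution is circulated) is May 9, 2001; completed April 25, 2001, before the deadline.
Step 4: the window is 18–39 days after April 25, 2001 (when the information statement is filed), so May 13, 2001 through June 3, 2001; done May 23, 2001, which is between those dates.
Step 5: 67 days after May 23, 2001 (when the proxy materials are mailed) is July 29, 2001; done July 24, 2001 — timely.
Step 6: the window is 15–29 days after August 4, 2001 (end of the 11-day response period, which began when the special meeting is convened on July 24, 2001), so August 19, 2001 through September 2, 2001; done September 4, 2001 — 2 days after the window closed.
Later steps need not be reached.

Step 6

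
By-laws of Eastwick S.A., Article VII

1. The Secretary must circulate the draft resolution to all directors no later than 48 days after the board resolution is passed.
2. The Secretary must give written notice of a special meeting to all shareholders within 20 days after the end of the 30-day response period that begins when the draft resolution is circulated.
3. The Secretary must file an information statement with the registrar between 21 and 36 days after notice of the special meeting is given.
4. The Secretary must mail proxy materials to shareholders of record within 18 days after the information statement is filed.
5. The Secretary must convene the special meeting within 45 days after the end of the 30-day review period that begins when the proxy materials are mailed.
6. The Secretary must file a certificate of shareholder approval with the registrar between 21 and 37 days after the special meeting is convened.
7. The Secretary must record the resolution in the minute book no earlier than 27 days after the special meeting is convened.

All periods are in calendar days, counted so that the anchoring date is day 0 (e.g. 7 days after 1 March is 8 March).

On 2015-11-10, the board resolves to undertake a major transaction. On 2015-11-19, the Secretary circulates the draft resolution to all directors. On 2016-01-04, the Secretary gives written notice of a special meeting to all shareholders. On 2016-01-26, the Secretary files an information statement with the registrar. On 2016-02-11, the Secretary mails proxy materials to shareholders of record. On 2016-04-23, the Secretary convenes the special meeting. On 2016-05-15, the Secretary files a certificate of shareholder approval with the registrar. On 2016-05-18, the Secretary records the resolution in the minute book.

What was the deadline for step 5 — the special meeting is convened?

The proxy materials are mailed on 2016-02-11; the 30-day review period therefore ends 2016-03-12, and step 5 runs from that date. 45 days after 2016-03-12 is 2016-04-26.

2016-04-26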